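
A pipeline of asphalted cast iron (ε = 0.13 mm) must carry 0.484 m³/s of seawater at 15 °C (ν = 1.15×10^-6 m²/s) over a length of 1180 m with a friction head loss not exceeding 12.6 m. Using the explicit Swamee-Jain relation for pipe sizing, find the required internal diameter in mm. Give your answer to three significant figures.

D ≈ 496 mm

Swamee-Jain (Type III): D = 0.66·[ε^1.25·(LQ²/(gh_f))^4.75 + ν·Q^9.4·(L/(gh_f))^5.2]^0.04
LQ²/(gh_f) = 2.236; L/(gh_f) = 9.546
Term 1 = ε^1.25·(…)^4.75 = 6.35×10^-4; Term 2 = ν·Q^9.4·(…)^5.2 = 1.56×10^-4
D = 0.66·(6.35×10^-4 + 1.56×10^-4)^0.04 = 0.4960 m = 496 mm
Check: V = 2.51 m/s, Re = 1.08×10^6, f = 0.01535, h_f = 11.7 m ≈ 12.6 m ✓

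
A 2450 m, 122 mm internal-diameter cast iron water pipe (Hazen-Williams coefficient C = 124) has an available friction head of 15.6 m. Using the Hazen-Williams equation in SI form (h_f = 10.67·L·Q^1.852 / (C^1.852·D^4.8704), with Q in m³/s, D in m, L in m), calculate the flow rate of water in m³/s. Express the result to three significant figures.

Q ≈ 0.00891 m³/s

Rearranging: Q = [h_f·C^1.852·D^4.8704 / (10.67·L)]^(1/1.852)
Q = [15.6·124^1.852·0.122^4.8704 / (10.67·2450)]^0.540 = 0.008908 m³/s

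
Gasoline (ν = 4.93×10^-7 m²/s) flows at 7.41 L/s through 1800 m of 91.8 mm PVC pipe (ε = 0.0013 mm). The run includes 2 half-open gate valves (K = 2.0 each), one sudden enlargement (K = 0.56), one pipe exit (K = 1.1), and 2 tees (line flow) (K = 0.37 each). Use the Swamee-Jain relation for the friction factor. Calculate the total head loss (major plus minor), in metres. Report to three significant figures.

H_L ≈ 19.9 m

V = 4Q/(πD²) = 1.120 m/s; V²/2g = 0.06388 m
Re = 2.08×10^5, ε/D = 1.42×10^-5 → f = 0.01554 (Swamee-Jain)
Major: h_f = f(L/D)·V²/2g = 0.01554·19608·0.06388 = 19.47 m
Minor: ΣK = 6.40; h_m = ΣK·V²/2g = 0.4089 m
Total H_L = 19.47 + 0.4089 = 19.88 m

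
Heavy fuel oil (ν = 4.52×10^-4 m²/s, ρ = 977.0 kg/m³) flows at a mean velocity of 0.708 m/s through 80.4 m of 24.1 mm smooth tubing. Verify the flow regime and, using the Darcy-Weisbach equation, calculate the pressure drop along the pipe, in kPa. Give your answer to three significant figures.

Δp ≈ 1380 kPa

Re = VD/ν = 0.708·0.02410/4.52×10^-4 = 37.7 → laminar (Re < 2300)
f = 64/Re = 1.695
h_f = f(L/D)V²/(2g) = 1.695·(80.4/0.02410)·0.708²/(2·9.81) = 144.5 m
Δp = ρg·h_f = 977.0·9.81·144.5 = 1385 kPa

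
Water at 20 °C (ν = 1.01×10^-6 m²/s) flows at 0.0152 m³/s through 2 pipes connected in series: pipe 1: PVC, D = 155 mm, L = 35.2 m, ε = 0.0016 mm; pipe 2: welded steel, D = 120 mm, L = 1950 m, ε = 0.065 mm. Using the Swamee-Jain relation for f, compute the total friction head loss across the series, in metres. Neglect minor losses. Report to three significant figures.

Pipe 1: V = 0.8055 m/s, Re = 1.24×10^5, ε/D = 1.03×10^-5, f = 0.01717, h_1 = f(L/D)V²/2g = 0.1290 m
Pipe 2: V = 1.344 m/s, Re = 1.60×10^5, ε/D = 5.42×10^-4, f = 0.01955, h_2 = f(L/D)V²/2g = 29.25 m
Series → Q common, losses add: H = Σh = 29.38 m

H ≈ 29.4 m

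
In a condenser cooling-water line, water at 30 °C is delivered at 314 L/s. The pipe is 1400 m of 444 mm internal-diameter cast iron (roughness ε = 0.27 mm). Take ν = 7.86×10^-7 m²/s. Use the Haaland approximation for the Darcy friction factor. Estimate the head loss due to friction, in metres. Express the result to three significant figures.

h_f ≈ 11.8 m

V = 4Q/(πD²) = 4·0.314/(π·0.444²) = 2.028 m/s
Re = VD/ν = 2.028·0.444/7.86×10^-7 = 1.15×10^6 → turbulent
ε/D = 0.27/444 = 6.08×10^-4
Haaland: f = 0.01783
h_f = f(L/D)V²/(2g) = 0.01783·(1400/0.444)·2.028²/(2·9.81) = 11.78 m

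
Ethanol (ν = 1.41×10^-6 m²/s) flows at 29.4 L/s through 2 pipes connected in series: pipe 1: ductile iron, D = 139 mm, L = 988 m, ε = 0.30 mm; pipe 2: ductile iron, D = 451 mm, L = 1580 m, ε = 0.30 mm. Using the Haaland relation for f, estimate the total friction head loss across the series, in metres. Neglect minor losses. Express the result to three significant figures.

H ≈ 33.8 m

Pipe 1: V = 1.937 m/s, Re = 1.91×10^5, ε/D = 0.00216, f = 0.02473, h_1 = f(L/D)V²/2g = 33.63 m
Pipe 2: V = 0.1840 m/s, Re = 5.89×10^4, ε/D = 6.65×10^-4, f = 0.02220, h_2 = f(L/D)V²/2g = 0.1343 m
Series → Q common, losses add: H = Σh = 33.76 m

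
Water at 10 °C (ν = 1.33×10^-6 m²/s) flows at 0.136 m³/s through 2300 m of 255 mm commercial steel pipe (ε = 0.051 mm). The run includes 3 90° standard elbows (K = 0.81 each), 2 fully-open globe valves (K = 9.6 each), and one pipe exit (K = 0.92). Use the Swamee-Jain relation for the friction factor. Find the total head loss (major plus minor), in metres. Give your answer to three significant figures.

V = 4Q/(πD²) = 2.663 m/s; V²/2g = 0.3614 m
Re = 5.11×10^5, ε/D = 2.00×10^-4 → f = 0.01548 (Swamee-Jain)
Major: h_f = f(L/D)·V²/2g = 0.01548·9020·0.3614 = 50.48 m
Minor: ΣK = 22.6; h_m = ΣK·V²/2g = 8.151 m
Total H_L = 50.48 + 8.151 = 58.63 m

H_L ≈ 58.6 m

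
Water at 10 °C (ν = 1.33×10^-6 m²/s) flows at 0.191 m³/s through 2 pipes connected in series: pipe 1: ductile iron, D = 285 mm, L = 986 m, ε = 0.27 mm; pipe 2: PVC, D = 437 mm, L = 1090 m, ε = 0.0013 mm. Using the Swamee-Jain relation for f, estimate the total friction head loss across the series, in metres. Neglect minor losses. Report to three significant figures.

Pipe 1: V = 2.994 m/s, Re = 6.42×10^5, ε/D = 9.47×10^-4, f = 0.01998, h_1 = f(L/D)V²/2g = 31.58 m
Pipe 2: V = 1.273 m/s, Re = 4.18×10^5, ε/D = 2.97×10^-6, f = 0.01356, h_2 = f(L/D)V²/2g = 2.796 m
Series → Q common, losses add: H = Σh = 34.38 m

H ≈ 34.4 m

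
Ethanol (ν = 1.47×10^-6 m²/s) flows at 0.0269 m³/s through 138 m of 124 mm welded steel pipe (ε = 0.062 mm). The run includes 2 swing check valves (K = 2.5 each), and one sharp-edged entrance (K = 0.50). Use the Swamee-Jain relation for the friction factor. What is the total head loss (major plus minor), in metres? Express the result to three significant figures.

H_L ≈ 6.75 m

V = 4Q/(πD²) = 2.228 m/s; V²/2g = 0.2529 m
Re = 1.88×10^5, ε/D = 5.00×10^-4 → f = 0.01904 (Swamee-Jain)
Major: h_f = f(L/D)·V²/2g = 0.01904·1113·0.2529 = 5.359 m
Minor: ΣK = 5.50; h_m = ΣK·V²/2g = 1.391 m
Total H_L = 5.359 + 1.391 = 6.750 m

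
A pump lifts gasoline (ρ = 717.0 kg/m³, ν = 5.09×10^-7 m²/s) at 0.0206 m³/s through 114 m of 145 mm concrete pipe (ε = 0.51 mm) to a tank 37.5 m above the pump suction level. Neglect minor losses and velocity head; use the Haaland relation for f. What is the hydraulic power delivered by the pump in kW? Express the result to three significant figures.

V = 4Q/(πD²) = 1.248 m/s; Re = 3.55×10^5; ε/D = 0.00352; f = 0.02774
h_f = f(L/D)V²/2g = 1.730 m
Total head H = z + h_f = 37.5 + 1.730 = 39.23 m
P_hyd = ρgQH = 717.0·9.81·0.0206·39.23 = 5.684 kW

P_hyd ≈ 5.68 kW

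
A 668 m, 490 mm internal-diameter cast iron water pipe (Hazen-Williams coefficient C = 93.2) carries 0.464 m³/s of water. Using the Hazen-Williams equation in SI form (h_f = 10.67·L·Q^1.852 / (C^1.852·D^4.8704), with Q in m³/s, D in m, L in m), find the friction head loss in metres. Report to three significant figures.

h_f ≈ 12.5 m

h_f = 10.67·668·0.464^1.852 / (93.2^1.852·0.490^4.8704) = 12.50 m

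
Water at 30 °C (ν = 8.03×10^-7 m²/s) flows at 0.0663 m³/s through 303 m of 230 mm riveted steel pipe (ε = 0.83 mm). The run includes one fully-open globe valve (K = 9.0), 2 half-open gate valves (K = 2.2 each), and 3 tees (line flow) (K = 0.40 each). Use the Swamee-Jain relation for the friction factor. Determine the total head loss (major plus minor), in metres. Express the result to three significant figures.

V = 4Q/(πD²) = 1.596 m/s; V²/2g = 0.1298 m
Re = 4.57×10^5, ε/D = 0.00361 → f = 0.02795 (Swamee-Jain)
Major: h_f = f(L/D)·V²/2g = 0.02795·1317·0.1298 = 4.779 m
Minor: ΣK = 14.6; h_m = ΣK·V²/2g = 1.895 m
Total H_L = 4.779 + 1.895 = 6.674 m

H_L ≈ 6.67 m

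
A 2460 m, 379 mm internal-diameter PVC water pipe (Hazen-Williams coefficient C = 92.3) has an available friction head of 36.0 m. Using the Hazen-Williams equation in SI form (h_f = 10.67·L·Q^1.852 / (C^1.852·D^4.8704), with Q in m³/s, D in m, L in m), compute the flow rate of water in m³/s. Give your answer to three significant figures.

Rearranging: Q = [h_f·C^1.852·D^4.8704 / (10.67·L)]^(1/1.852)
Q = [36.0·92.3^1.852·0.379^4.8704 / (10.67·2460)]^0.540 = 0.2048 m³/s

Q ≈ 0.205 m³/s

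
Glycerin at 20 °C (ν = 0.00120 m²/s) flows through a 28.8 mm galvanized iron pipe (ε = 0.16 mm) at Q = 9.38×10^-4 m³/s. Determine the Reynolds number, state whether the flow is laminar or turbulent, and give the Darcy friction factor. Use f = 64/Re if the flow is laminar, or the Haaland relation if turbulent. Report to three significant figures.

V = 4Q/(πD²) = 1.440 m/s
Re = VD/ν = 1.440·0.0288/0.00120 = 34.6
Re < 2300 → laminar → f = 64/Re = 1.852

Re ≈ 34.6; laminar; f = 64/Re ≈ 1.85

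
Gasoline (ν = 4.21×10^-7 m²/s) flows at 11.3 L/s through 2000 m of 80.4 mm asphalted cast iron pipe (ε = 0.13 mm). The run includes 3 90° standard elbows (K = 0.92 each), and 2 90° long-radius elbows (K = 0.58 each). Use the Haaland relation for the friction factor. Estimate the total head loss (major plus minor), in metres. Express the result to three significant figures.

V = 4Q/(πD²) = 2.226 m/s; V²/2g = 0.2525 m
Re = 4.25×10^5, ε/D = 0.00162 → f = 0.02263 (Haaland)
Major: h_f = f(L/D)·V²/2g = 0.02263·24876·0.2525 = 142.2 m
Minor: ΣK = 3.92; h_m = ΣK·V²/2g = 0.9898 m
Total H_L = 142.2 + 0.9898 = 143.1 m

H_L ≈ 143 m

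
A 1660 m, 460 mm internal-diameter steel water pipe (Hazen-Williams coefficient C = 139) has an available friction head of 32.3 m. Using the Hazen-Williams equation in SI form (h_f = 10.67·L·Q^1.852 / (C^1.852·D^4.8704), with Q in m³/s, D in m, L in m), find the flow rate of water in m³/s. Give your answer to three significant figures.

Q ≈ 0.599 m³/s

Rearranging: Q = [h_f·C^1.852·D^4.8704 / (10.67·L)]^(1/1.852)
Q = [32.3·139^1.852·0.460^4.8704 / (10.67·1660)]^0.540 = 0.5986 m³/s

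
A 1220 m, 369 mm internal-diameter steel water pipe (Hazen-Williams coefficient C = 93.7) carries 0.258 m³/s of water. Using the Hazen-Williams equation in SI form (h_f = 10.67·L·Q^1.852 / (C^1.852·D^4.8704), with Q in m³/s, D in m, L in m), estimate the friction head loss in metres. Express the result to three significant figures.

h_f ≈ 30.3 m

h_f = 10.67·1220·0.258^1.852 / (93.7^1.852·0.369^4.8704) = 30.33 m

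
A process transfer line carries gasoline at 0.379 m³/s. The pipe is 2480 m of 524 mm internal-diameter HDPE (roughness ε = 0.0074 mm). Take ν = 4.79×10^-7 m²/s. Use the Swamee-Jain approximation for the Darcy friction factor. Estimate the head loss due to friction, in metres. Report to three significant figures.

V = 4Q/(πD²) = 4·0.379/(π·0.524²) = 1.757 m/s
Re = VD/ν = 1.757·0.524/4.79×10^-7 = 1.92×10^6 → turbulent
ε/D = 0.0074/524 = 1.41×10^-5
Swamee-Jain: f = 0.01093
h_f = f(L/D)V²/(2g) = 0.01093·(2480/0.524)·1.757²/(2·9.81) = 8.144 m

h_f ≈ 8.14 m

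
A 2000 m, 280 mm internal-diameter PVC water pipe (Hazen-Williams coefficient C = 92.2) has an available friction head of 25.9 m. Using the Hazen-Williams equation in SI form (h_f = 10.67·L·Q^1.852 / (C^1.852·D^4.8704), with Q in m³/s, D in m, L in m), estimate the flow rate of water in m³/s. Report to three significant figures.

Rearranging: Q = [h_f·C^1.852·D^4.8704 / (10.67·L)]^(1/1.852)
Q = [25.9·92.2^1.852·0.280^4.8704 / (10.67·2000)]^0.540 = 0.08638 m³/s

Q ≈ 0.0864 m³/s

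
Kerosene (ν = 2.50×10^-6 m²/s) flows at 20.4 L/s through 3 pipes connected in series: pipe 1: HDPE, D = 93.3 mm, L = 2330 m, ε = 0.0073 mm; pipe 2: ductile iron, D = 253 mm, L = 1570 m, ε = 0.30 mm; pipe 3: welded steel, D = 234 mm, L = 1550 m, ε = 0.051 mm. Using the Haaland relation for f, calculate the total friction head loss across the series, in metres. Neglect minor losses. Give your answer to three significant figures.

Pipe 1: V = 2.984 m/s, Re = 1.11×10^5, ε/D = 7.82×10^-5, f = 0.01779, h_1 = f(L/D)V²/2g = 201.7 m
Pipe 2: V = 0.4058 m/s, Re = 4.11×10^4, ε/D = 0.00119, f = 0.02487, h_2 = f(L/D)V²/2g = 1.296 m
Pipe 3: V = 0.4744 m/s, Re = 4.44×10^4, ε/D = 2.18×10^-4, f = 0.02188, h_3 = f(L/D)V²/2g = 1.662 m
Series → Q common, losses add: H = Σh = 204.6 m

H ≈ 205 m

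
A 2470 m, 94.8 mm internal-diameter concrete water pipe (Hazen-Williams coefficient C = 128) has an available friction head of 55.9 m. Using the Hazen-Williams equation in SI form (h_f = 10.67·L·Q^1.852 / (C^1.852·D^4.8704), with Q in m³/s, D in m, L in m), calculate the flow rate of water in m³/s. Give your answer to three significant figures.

Q ≈ 0.00939 m³/s

Rearranging: Q = [h_f·C^1.852·D^4.8704 / (10.67·L)]^(1/1.852)
Q = [55.9·128^1.852·0.0948^4.8704 / (10.67·2470)]^0.540 = 0.009394 m³/s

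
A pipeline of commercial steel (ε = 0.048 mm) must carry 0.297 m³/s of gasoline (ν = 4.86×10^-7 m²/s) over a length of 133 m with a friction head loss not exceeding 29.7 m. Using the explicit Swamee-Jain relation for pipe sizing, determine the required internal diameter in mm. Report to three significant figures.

Swamee-Jain (Type III): D = 0.66·[ε^1.25·(LQ²/(gh_f))^4.75 + ν·Q^9.4·(L/(gh_f))^5.2]^0.04
LQ²/(gh_f) = 0.04027; L/(gh_f) = 0.4565
Term 1 = ε^1.25·(…)^4.75 = 9.44×10^-13; Term 2 = ν·Q^9.4·(…)^5.2 = 9.11×10^-14
D = 0.66·(9.44×10^-13 + 9.11×10^-14)^0.04 = 0.2188 m = 219 mm
Check: V = 7.90 m/s, Re = 3.56×10^6, f = 0.01433, h_f = 27.7 m ≈ 29.7 m ✓

D ≈ 219 mm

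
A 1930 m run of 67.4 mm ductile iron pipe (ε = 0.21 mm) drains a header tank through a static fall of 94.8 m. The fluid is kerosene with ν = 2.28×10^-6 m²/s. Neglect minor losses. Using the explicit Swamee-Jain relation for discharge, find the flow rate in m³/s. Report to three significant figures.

Swamee-Jain (Type II): Q = -0.965·√(gD⁵h_f/L)·ln[ε/(3.7D) + √(3.17ν²L/(gD³h_f))]
√(gD⁵h_f/L) = √(9.81·0.0674⁵·94.8/1930) = 8.187×10^-4
ε/(3.7D) = 8.42×10^-4; √(3.17ν²L/(gD³h_f)) = 3.34×10^-4
Q = -0.965·8.187×10^-4·ln(0.001176) = 0.005329 m³/s
Check: V = 1.49 m/s, Re = 4.42×10^4, f = 0.02946, h_f = 95.9 m ≈ 94.8 m ✓

Q ≈ 0.00533 m³/s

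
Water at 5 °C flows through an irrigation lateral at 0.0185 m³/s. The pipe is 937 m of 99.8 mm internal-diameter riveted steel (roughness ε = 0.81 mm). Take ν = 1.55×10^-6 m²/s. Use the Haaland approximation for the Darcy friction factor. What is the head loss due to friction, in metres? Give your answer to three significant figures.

h_f ≈ 96.0 m

V = 4Q/(πD²) = 4·0.0185/(π·0.0998²) = 2.365 m/s
Re = VD/ν = 2.365·0.0998/1.55×10^-6 = 1.52×10^5 → turbulent
ε/D = 0.81/99.8 = 0.00812
Haaland: f = 0.03585
h_f = f(L/D)V²/(2g) = 0.03585·(937/0.0998)·2.365²/(2·9.81) = 95.95 m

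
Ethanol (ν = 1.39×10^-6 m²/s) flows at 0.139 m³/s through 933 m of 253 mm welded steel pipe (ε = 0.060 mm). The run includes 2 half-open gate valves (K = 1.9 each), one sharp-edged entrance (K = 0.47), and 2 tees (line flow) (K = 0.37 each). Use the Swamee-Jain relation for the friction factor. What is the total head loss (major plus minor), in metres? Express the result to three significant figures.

V = 4Q/(πD²) = 2.765 m/s; V²/2g = 0.3896 m
Re = 5.03×10^5, ε/D = 2.37×10^-4 → f = 0.01584 (Swamee-Jain)
Major: h_f = f(L/D)·V²/2g = 0.01584·3688·0.3896 = 22.76 m
Minor: ΣK = 5.01; h_m = ΣK·V²/2g = 1.952 m
Total H_L = 22.76 + 1.952 = 24.71 m

H_L ≈ 24.7 m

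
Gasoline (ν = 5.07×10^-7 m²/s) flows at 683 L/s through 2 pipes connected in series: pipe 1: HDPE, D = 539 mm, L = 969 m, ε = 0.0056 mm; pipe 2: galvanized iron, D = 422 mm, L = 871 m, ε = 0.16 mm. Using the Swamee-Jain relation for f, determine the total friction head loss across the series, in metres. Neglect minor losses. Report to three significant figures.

H ≈ 48.3 m

Pipe 1: V = 2.993 m/s, Re = 3.18×10^6, ε/D = 1.04×10^-5, f = 0.01015, h_1 = f(L/D)V²/2g = 8.330 m
Pipe 2: V = 4.883 m/s, Re = 4.06×10^6, ε/D = 3.79×10^-4, f = 0.01592, h_2 = f(L/D)V²/2g = 39.93 m
Series → Q common, losses add: H = Σh = 48.27 m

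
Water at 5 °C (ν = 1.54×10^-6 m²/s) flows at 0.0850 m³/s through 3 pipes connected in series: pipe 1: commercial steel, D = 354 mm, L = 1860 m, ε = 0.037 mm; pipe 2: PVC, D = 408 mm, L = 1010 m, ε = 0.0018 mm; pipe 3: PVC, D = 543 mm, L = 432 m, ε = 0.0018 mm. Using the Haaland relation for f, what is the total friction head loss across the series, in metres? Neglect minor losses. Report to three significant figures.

H ≈ 4.19 m

Pipe 1: V = 0.8636 m/s, Re = 1.99×10^5, ε/D = 1.05×10^-4, f = 0.01624, h_1 = f(L/D)V²/2g = 3.243 m
Pipe 2: V = 0.6501 m/s, Re = 1.72×10^5, ε/D = 4.41×10^-6, f = 0.01598, h_2 = f(L/D)V²/2g = 0.8524 m
Pipe 3: V = 0.3671 m/s, Re = 1.29×10^5, ε/D = 3.31×10^-6, f = 0.01692, h_3 = f(L/D)V²/2g = 0.09241 m
Series → Q common, losses add: H = Σh = 4.188 m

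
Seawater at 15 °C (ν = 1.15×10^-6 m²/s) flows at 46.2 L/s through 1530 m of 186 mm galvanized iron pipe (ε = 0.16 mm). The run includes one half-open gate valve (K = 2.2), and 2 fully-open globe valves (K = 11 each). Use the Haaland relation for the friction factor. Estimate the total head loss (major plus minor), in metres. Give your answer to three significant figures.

V = 4Q/(πD²) = 1.700 m/s; V²/2g = 0.1474 m
Re = 2.75×10^5, ε/D = 8.60×10^-4 → f = 0.01999 (Haaland)
Major: h_f = f(L/D)·V²/2g = 0.01999·8226·0.1474 = 24.23 m
Minor: ΣK = 24.2; h_m = ΣK·V²/2g = 3.566 m
Total H_L = 24.23 + 3.566 = 27.80 m

H_L ≈ 27.8 m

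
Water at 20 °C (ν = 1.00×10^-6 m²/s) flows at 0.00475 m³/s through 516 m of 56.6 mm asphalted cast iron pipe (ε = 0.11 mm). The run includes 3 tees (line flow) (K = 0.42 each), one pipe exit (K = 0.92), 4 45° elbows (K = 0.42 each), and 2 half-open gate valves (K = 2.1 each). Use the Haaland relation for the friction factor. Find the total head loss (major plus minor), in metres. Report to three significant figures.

H_L ≈ 42.4 m

V = 4Q/(πD²) = 1.888 m/s; V²/2g = 0.1817 m
Re = 1.07×10^5, ε/D = 0.00194 → f = 0.02473 (Haaland)
Major: h_f = f(L/D)·V²/2g = 0.02473·9117·0.1817 = 40.96 m
Minor: ΣK = 8.06; h_m = ΣK·V²/2g = 1.464 m
Total H_L = 40.96 + 1.464 = 42.43 m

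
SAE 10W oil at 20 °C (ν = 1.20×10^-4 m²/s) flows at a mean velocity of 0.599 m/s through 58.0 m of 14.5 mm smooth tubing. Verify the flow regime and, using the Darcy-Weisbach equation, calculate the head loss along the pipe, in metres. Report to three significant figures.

h_f ≈ 64.7 m

Re = VD/ν = 0.599·0.01450/1.20×10^-4 = 72.4 → laminar (Re < 2300)
f = 64/Re = 0.8842
h_f = f(L/D)V²/(2g) = 0.8842·(58.0/0.01450)·0.599²/(2·9.81) = 64.68 m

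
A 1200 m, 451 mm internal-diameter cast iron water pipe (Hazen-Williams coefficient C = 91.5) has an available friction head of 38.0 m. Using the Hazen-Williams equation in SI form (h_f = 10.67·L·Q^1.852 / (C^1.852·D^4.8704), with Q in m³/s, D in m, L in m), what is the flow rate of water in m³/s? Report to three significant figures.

Q ≈ 0.487 m³/s

Rearranging: Q = [h_f·C^1.852·D^4.8704 / (10.67·L)]^(1/1.852)
Q = [38.0·91.5^1.852·0.451^4.8704 / (10.67·1200)]^0.540 = 0.4866 m³/s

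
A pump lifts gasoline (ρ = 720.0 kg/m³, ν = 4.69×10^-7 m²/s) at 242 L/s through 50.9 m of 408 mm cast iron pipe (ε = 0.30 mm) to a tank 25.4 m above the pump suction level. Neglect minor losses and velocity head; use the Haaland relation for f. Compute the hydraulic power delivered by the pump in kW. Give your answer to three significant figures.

P_hyd ≈ 44.1 kW

V = 4Q/(πD²) = 1.851 m/s; Re = 1.61×10^6; ε/D = 7.35×10^-4; f = 0.01849
h_f = f(L/D)V²/2g = 0.4028 m
Total head H = z + h_f = 25.4 + 0.4028 = 25.80 m
P_hyd = ρgQH = 720.0·9.81·0.242·25.80 = 44.10 kW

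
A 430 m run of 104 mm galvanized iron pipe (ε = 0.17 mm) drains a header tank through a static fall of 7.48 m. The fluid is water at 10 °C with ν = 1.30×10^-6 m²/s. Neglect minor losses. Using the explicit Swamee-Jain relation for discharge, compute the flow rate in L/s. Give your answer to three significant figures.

Swamee-Jain (Type II): Q = -0.965·√(gD⁵h_f/L)·ln[ε/(3.7D) + √(3.17ν²L/(gD³h_f))]
√(gD⁵h_f/L) = √(9.81·0.104⁵·7.48/430) = 0.001441
ε/(3.7D) = 4.42×10^-4; √(3.17ν²L/(gD³h_f)) = 1.67×10^-4
Q = -0.965·0.001441·ln(6.088×10^-4) = 0.01029 m³/s
Check: V = 1.21 m/s, Re = 9.70×10^4, f = 0.02439, h_f = 7.55 m ≈ 7.48 m ✓

Q ≈ 10.3 L/s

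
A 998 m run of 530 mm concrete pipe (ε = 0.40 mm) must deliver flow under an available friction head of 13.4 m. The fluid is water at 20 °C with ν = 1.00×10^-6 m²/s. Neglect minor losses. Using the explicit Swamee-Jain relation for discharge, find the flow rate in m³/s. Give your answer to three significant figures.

Q ≈ 0.604 m³/s

Swamee-Jain (Type II): Q = -0.965·√(gD⁵h_f/L)·ln[ε/(3.7D) + √(3.17ν²L/(gD³h_f))]
√(gD⁵h_f/L) = √(9.81·0.530⁵·13.4/998) = 0.07422
ε/(3.7D) = 2.04×10^-4; √(3.17ν²L/(gD³h_f)) = 1.27×10^-5
Q = -0.965·0.07422·ln(2.167×10^-4) = 0.6043 m³/s
Check: V = 2.74 m/s, Re = 1.45×10^6, f = 0.01869, h_f = 13.5 m ≈ 13.4 m ✓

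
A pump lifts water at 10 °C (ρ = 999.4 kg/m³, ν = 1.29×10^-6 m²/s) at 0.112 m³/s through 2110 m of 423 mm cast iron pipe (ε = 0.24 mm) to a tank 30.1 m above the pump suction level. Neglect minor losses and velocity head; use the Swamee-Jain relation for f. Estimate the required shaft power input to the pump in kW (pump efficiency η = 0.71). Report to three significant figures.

V = 4Q/(πD²) = 0.7970 m/s; Re = 2.61×10^5; ε/D = 5.67×10^-4; f = 0.01888
h_f = f(L/D)V²/2g = 3.049 m
Total head H = z + h_f = 30.1 + 3.049 = 33.15 m
P_hyd = ρgQH = 999.4·9.81·0.112·33.15 = 36.40 kW
P_shaft = P_hyd/η = 36.40/0.71 = 51.27 kW

P_shaft ≈ 51.3 kW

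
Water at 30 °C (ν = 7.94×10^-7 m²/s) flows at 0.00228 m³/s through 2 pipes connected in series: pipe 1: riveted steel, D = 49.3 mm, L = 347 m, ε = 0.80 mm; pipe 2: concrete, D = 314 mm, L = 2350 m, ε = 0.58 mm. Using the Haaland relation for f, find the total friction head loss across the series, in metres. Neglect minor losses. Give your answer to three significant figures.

H ≈ 23.4 m

Pipe 1: V = 1.194 m/s, Re = 7.42×10^4, ε/D = 0.0162, f = 0.04563, h_1 = f(L/D)V²/2g = 23.35 m
Pipe 2: V = 0.02944 m/s, Re = 1.16×10^4, ε/D = 0.00185, f = 0.03228, h_2 = f(L/D)V²/2g = 0.01067 m
Series → Q common, losses add: H = Σh = 23.36 m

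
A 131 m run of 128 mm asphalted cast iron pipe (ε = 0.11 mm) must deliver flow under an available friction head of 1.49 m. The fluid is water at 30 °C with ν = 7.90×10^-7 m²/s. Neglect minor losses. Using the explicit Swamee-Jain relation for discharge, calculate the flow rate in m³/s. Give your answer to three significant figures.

Swamee-Jain (Type II): Q = -0.965·√(gD⁵h_f/L)·ln[ε/(3.7D) + √(3.17ν²L/(gD³h_f))]
√(gD⁵h_f/L) = √(9.81·0.128⁵·1.49/131) = 0.001958
ε/(3.7D) = 2.32×10^-4; √(3.17ν²L/(gD³h_f)) = 9.19×10^-5
Q = -0.965·0.001958·ln(3.242×10^-4) = 0.01518 m³/s
Check: V = 1.18 m/s, Re = 1.91×10^5, f = 0.02068, h_f = 1.50 m ≈ 1.49 m ✓

Q ≈ 0.0152 m³/s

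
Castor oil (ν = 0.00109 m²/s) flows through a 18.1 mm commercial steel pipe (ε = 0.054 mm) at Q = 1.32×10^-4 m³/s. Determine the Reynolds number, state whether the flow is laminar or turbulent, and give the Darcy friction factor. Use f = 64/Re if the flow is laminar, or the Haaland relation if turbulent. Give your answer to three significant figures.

Re ≈ 8.52; laminar; f = 64/Re ≈ 7.51

V = 4Q/(πD²) = 0.5130 m/s
Re = VD/ν = 0.5130·0.0181/0.00109 = 8.52
Re < 2300 → laminar → f = 64/Re = 7.513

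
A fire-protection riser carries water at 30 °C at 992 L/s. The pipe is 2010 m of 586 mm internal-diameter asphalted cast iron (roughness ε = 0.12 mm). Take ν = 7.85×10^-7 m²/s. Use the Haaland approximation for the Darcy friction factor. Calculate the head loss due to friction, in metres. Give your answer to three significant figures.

V = 4Q/(πD²) = 4·0.992/(π·0.586²) = 3.678 m/s
Re = VD/ν = 3.678·0.586/7.85×10^-7 = 2.75×10^6 → turbulent
ε/D = 0.12/586 = 2.05×10^-4
Haaland: f = 0.01415
h_f = f(L/D)V²/(2g) = 0.01415·(2010/0.586)·3.678²/(2·9.81) = 33.46 m

h_f ≈ 33.5 m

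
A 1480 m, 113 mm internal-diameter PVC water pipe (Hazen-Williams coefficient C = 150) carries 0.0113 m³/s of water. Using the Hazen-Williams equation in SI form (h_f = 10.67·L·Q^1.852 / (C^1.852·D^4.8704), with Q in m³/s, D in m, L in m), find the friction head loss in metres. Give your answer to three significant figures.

h_f ≈ 14.9 m

h_f = 10.67·1480·0.0113^1.852 / (150^1.852·0.113^4.8704) = 14.94 m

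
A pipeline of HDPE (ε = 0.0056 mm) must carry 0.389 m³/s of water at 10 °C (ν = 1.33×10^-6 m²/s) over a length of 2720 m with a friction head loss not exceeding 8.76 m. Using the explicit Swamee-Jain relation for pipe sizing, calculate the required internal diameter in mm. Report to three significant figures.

D ≈ 553 mm

Swamee-Jain (Type III): D = 0.66·[ε^1.25·(LQ²/(gh_f))^4.75 + ν·Q^9.4·(L/(gh_f))^5.2]^0.04
LQ²/(gh_f) = 4.790; L/(gh_f) = 31.65
Term 1 = ε^1.25·(…)^4.75 = 4.64×10^-4; Term 2 = ν·Q^9.4·(…)^5.2 = 0.0118
D = 0.66·(4.64×10^-4 + 0.0118)^0.04 = 0.5534 m = 553 mm
Check: V = 1.62 m/s, Re = 6.73×10^5, f = 0.01262, h_f = 8.26 m ≈ 8.76 m ✓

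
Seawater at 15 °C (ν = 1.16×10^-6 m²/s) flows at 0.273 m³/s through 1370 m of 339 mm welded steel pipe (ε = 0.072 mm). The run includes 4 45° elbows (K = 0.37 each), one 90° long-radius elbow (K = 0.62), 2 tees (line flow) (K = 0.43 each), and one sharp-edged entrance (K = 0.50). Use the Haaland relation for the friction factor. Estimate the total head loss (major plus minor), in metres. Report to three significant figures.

H_L ≈ 29.6 m

V = 4Q/(πD²) = 3.025 m/s; V²/2g = 0.4663 m
Re = 8.84×10^5, ε/D = 2.12×10^-4 → f = 0.01483 (Haaland)
Major: h_f = f(L/D)·V²/2g = 0.01483·4041·0.4663 = 27.95 m
Minor: ΣK = 3.46; h_m = ΣK·V²/2g = 1.613 m
Total H_L = 27.95 + 1.613 = 29.56 m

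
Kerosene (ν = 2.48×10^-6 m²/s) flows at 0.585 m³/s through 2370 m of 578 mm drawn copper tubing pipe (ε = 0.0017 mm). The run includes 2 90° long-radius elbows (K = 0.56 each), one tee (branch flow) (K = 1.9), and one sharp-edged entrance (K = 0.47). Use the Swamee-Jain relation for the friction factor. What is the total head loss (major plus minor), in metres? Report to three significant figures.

V = 4Q/(πD²) = 2.230 m/s; V²/2g = 0.2534 m
Re = 5.20×10^5, ε/D = 2.94×10^-6 → f = 0.01305 (Swamee-Jain)
Major: h_f = f(L/D)·V²/2g = 0.01305·4100·0.2534 = 13.56 m
Minor: ΣK = 3.49; h_m = ΣK·V²/2g = 0.8842 m
Total H_L = 13.56 + 0.8842 = 14.44 m

H_L ≈ 14.4 m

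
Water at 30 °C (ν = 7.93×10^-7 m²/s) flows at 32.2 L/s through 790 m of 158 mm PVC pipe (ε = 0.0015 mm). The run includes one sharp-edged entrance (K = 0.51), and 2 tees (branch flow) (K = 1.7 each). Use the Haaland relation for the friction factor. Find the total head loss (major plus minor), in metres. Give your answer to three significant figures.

V = 4Q/(πD²) = 1.642 m/s; V²/2g = 0.1375 m
Re = 3.27×10^5, ε/D = 9.49×10^-6 → f = 0.01419 (Haaland)
Major: h_f = f(L/D)·V²/2g = 0.01419·5000·0.1375 = 9.755 m
Minor: ΣK = 3.91; h_m = ΣK·V²/2g = 0.5375 m
Total H_L = 9.755 + 0.5375 = 10.29 m

H_L ≈ 10.3 m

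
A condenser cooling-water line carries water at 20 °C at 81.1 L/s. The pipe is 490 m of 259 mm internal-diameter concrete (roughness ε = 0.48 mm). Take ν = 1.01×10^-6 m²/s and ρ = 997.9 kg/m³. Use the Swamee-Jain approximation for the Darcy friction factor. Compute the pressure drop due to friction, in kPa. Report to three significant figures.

V = 4Q/(πD²) = 4·0.0811/(π·0.259²) = 1.539 m/s
Re = VD/ν = 1.539·0.259/1.01×10^-6 = 3.95×10^5 → turbulent
ε/D = 0.48/259 = 0.00185
Swamee-Jain: f = 0.02357
h_f = f(L/D)V²/(2g) = 0.02357·(490/0.259)·1.539²/(2·9.81) = 5.385 m
Δp = ρg·h_f = 997.9·9.81·5.385 = 52.72 kPa

Δp ≈ 52.7 kPa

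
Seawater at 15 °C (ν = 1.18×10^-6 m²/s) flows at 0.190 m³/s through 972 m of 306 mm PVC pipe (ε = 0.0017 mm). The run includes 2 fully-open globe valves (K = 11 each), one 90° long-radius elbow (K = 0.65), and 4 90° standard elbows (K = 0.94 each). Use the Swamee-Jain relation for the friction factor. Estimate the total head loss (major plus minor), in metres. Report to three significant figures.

V = 4Q/(πD²) = 2.584 m/s; V²/2g = 0.3402 m
Re = 6.70×10^5, ε/D = 5.56×10^-6 → f = 0.01254 (Swamee-Jain)
Major: h_f = f(L/D)·V²/2g = 0.01254·3176·0.3402 = 13.55 m
Minor: ΣK = 26.4; h_m = ΣK·V²/2g = 8.985 m
Total H_L = 13.55 + 8.985 = 22.54 m

H_L ≈ 22.5 m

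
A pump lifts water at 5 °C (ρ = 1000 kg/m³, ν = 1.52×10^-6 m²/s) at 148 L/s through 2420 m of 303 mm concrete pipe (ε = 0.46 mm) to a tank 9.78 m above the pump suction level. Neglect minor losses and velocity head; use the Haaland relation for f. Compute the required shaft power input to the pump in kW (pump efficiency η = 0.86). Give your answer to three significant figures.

P_shaft ≈ 81.1 kW

V = 4Q/(πD²) = 2.053 m/s; Re = 4.09×10^5; ε/D = 0.00152; f = 0.02231
h_f = f(L/D)V²/2g = 38.26 m
Total head H = z + h_f = 9.78 + 38.26 = 48.04 m
P_hyd = ρgQH = 1000·9.81·0.148·48.04 = 69.75 kW
P_shaft = P_hyd/η = 69.75/0.86 = 81.11 kW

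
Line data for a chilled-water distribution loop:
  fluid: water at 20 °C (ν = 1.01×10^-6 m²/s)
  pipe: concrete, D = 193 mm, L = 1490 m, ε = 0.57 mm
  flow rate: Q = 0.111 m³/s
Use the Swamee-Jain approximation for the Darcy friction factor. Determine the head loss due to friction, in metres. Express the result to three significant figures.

V = 4Q/(πD²) = 4·0.111/(π·0.193²) = 3.794 m/s
Re = VD/ν = 3.794·0.193/1.01×10^-6 = 7.25×10^5 → turbulent
ε/D = 0.57/193 = 0.00295
Swamee-Jain: f = 0.02633
h_f = f(L/D)V²/(2g) = 0.02633·(1490/0.193)·3.794²/(2·9.81) = 149.1 m

h_f ≈ 149 m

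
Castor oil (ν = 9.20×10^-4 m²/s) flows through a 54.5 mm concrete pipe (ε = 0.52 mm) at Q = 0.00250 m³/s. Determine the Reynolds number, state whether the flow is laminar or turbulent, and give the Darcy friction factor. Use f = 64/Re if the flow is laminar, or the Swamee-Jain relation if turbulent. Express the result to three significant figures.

Re ≈ 63.5; laminar; f = 64/Re ≈ 1.01

V = 4Q/(πD²) = 1.072 m/s
Re = VD/ν = 1.072·0.0545/9.20×10^-4 = 63.5
Re < 2300 → laminar → f = 64/Re = 1.008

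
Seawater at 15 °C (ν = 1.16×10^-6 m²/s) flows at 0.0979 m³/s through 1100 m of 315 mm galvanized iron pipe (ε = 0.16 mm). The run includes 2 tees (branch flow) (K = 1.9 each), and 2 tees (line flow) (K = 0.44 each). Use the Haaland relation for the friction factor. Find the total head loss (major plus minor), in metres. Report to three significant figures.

V = 4Q/(πD²) = 1.256 m/s; V²/2g = 0.08043 m
Re = 3.41×10^5, ε/D = 5.08×10^-4 → f = 0.01798 (Haaland)
Major: h_f = f(L/D)·V²/2g = 0.01798·3492·0.08043 = 5.049 m
Minor: ΣK = 4.68; h_m = ΣK·V²/2g = 0.3764 m
Total H_L = 5.049 + 0.3764 = 5.426 m

H_L ≈ 5.43 m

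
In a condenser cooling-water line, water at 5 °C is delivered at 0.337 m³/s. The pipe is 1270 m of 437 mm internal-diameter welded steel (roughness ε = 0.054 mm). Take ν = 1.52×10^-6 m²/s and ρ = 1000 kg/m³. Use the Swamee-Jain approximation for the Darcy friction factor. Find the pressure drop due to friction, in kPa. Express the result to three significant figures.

Δp ≈ 105 kPa

V = 4Q/(πD²) = 4·0.337/(π·0.437²) = 2.247 m/s
Re = VD/ν = 2.247·0.437/1.52×10^-6 = 6.46×10^5 → turbulent
ε/D = 0.054/437 = 1.24×10^-4
Swamee-Jain: f = 0.01436
h_f = f(L/D)V²/(2g) = 0.01436·(1270/0.437)·2.247²/(2·9.81) = 10.74 m
Δp = ρg·h_f = 1000·9.81·10.74 = 105.4 kPa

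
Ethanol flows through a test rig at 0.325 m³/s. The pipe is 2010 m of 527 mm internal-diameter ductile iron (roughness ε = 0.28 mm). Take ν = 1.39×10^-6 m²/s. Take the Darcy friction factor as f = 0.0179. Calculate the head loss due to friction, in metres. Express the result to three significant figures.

V = 4Q/(πD²) = 4·0.325/(π·0.527²) = 1.490 m/s
h_f = f(L/D)V²/(2g) = 0.01790·(2010/0.527)·1.490²/(2·9.81) = 7.725 m

h_f ≈ 7.72 m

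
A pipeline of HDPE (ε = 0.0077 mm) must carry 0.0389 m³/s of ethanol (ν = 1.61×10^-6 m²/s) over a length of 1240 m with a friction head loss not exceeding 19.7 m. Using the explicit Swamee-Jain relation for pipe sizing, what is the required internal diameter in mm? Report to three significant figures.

Swamee-Jain (Type III): D = 0.66·[ε^1.25·(LQ²/(gh_f))^4.75 + ν·Q^9.4·(L/(gh_f))^5.2]^0.04
LQ²/(gh_f) = 0.009709; L/(gh_f) = 6.416
Term 1 = ε^1.25·(…)^4.75 = 1.11×10^-16; Term 2 = ν·Q^9.4·(…)^5.2 = 1.41×10^-15
D = 0.66·(1.11×10^-16 + 1.41×10^-15)^0.04 = 0.1686 m = 169 mm
Check: V = 1.74 m/s, Re = 1.82×10^5, f = 0.01620, h_f = 18.4 m ≈ 19.7 m ✓

D ≈ 169 mm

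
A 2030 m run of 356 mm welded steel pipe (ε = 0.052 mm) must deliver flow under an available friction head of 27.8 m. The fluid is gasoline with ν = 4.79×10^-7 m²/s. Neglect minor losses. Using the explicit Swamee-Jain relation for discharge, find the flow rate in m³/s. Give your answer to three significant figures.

Swamee-Jain (Type II): Q = -0.965·√(gD⁵h_f/L)·ln[ε/(3.7D) + √(3.17ν²L/(gD³h_f))]
√(gD⁵h_f/L) = √(9.81·0.356⁵·27.8/2030) = 0.02772
ε/(3.7D) = 3.95×10^-5; √(3.17ν²L/(gD³h_f)) = 1.10×10^-5
Q = -0.965·0.02772·ln(5.043×10^-5) = 0.2647 m³/s
Check: V = 2.66 m/s, Re = 1.98×10^6, f = 0.01361, h_f = 28.0 m ≈ 27.8 m ✓

Q ≈ 0.265 m³/s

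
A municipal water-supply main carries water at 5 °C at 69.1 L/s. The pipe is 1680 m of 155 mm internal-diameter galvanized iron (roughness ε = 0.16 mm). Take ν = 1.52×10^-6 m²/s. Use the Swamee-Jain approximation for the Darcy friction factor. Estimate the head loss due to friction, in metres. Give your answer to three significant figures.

V = 4Q/(πD²) = 4·0.0691/(π·0.155²) = 3.662 m/s
Re = VD/ν = 3.662·0.155/1.52×10^-6 = 3.73×10^5 → turbulent
ε/D = 0.16/155 = 0.00103
Swamee-Jain: f = 0.02069
h_f = f(L/D)V²/(2g) = 0.02069·(1680/0.155)·3.662²/(2·9.81) = 153.3 m

h_f ≈ 153 m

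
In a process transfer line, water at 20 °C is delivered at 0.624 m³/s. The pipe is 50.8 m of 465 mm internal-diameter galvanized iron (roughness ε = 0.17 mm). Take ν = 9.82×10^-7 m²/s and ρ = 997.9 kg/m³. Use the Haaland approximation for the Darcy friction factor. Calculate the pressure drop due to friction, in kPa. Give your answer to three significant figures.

V = 4Q/(πD²) = 4·0.624/(π·0.465²) = 3.674 m/s
Re = VD/ν = 3.674·0.465/9.82×10^-7 = 1.74×10^6 → turbulent
ε/D = 0.17/465 = 3.66×10^-4
Haaland: f = 0.01594
h_f = f(L/D)V²/(2g) = 0.01594·(50.8/0.465)·3.674²/(2·9.81) = 1.198 m
Δp = ρg·h_f = 997.9·9.81·1.198 = 11.73 kPa

Δp ≈ 11.7 kPa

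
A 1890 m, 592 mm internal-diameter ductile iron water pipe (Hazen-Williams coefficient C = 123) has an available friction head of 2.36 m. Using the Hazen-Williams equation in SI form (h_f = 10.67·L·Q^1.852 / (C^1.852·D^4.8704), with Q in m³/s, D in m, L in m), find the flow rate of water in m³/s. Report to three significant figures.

Q ≈ 0.233 m³/s

Rearranging: Q = [h_f·C^1.852·D^4.8704 / (10.67·L)]^(1/1.852)
Q = [2.36·123^1.852·0.592^4.8704 / (10.67·1890)]^0.540 = 0.2335 m³/s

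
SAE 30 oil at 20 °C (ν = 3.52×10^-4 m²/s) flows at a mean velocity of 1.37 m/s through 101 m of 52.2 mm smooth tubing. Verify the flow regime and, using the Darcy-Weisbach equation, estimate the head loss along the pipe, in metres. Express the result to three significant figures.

Re = VD/ν = 1.37·0.05220/3.52×10^-4 = 203 → laminar (Re < 2300)
f = 64/Re = 0.3150
h_f = f(L/D)V²/(2g) = 0.3150·(101/0.05220)·1.37²/(2·9.81) = 58.31 m

h_f ≈ 58.3 m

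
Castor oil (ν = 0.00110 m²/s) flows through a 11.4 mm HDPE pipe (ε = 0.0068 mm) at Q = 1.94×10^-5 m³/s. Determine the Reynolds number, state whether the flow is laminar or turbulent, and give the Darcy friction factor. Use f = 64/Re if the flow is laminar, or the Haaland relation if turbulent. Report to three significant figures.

V = 4Q/(πD²) = 0.1901 m/s
Re = VD/ν = 0.1901·0.0114/0.00110 = 1.97
Re < 2300 → laminar → f = 64/Re = 32.49

Re ≈ 1.97; laminar; f = 64/Re ≈ 32.5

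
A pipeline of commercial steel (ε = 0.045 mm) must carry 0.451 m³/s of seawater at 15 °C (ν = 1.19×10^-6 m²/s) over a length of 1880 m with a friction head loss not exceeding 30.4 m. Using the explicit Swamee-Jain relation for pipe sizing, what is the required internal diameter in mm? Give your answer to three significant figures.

D ≈ 429 mm

Swamee-Jain (Type III): D = 0.66·[ε^1.25·(LQ²/(gh_f))^4.75 + ν·Q^9.4·(L/(gh_f))^5.2]^0.04
LQ²/(gh_f) = 1.282; L/(gh_f) = 6.304
Term 1 = ε^1.25·(…)^4.75 = 1.20×10^-5; Term 2 = ν·Q^9.4·(…)^5.2 = 9.61×10^-6
D = 0.66·(1.20×10^-5 + 9.61×10^-6)^0.04 = 0.4295 m = 429 mm
Check: V = 3.11 m/s, Re = 1.12×10^6, f = 0.01345, h_f = 29.1 m ≈ 30.4 m ✓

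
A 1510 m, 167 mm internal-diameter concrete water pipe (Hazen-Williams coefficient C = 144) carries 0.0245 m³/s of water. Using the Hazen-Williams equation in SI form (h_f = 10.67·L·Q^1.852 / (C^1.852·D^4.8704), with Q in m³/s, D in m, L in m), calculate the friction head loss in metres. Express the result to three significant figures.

h_f = 10.67·1510·0.0245^1.852 / (144^1.852·0.167^4.8704) = 10.29 m

h_f ≈ 10.3 m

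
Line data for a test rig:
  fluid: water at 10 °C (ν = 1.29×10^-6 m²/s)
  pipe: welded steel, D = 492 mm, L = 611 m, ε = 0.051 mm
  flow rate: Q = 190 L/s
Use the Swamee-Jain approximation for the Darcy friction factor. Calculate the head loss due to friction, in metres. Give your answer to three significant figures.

V = 4Q/(πD²) = 4·0.190/(π·0.492²) = 0.9994 m/s
Re = VD/ν = 0.9994·0.492/1.29×10^-6 = 3.81×10^5 → turbulent
ε/D = 0.051/492 = 1.04×10^-4
Swamee-Jain: f = 0.01499
h_f = f(L/D)V²/(2g) = 0.01499·(611/0.492)·0.9994²/(2·9.81) = 0.9477 m

h_f ≈ 0.948 m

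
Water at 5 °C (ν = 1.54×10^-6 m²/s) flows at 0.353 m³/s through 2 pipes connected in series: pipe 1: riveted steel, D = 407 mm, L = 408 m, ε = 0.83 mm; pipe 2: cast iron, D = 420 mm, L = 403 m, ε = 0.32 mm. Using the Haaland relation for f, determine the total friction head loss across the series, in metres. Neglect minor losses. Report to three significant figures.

Pipe 1: V = 2.713 m/s, Re = 7.17×10^5, ε/D = 0.00204, f = 0.02381, h_1 = f(L/D)V²/2g = 8.957 m
Pipe 2: V = 2.548 m/s, Re = 6.95×10^5, ε/D = 7.62×10^-4, f = 0.01890, h_2 = f(L/D)V²/2g = 5.999 m
Series → Q common, losses add: H = Σh = 14.96 m

H ≈ 15.0 m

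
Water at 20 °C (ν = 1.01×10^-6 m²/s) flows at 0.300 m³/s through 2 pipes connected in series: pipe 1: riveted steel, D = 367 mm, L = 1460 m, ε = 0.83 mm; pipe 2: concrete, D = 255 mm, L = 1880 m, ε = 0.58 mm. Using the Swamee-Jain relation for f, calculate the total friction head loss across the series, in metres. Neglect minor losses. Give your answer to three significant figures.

Pipe 1: V = 2.836 m/s, Re = 1.03×10^6, ε/D = 0.00226, f = 0.02444, h_1 = f(L/D)V²/2g = 39.86 m
Pipe 2: V = 5.874 m/s, Re = 1.48×10^6, ε/D = 0.00227, f = 0.02441, h_2 = f(L/D)V²/2g = 316.5 m
Series → Q common, losses add: H = Σh = 356.4 m

H ≈ 356 m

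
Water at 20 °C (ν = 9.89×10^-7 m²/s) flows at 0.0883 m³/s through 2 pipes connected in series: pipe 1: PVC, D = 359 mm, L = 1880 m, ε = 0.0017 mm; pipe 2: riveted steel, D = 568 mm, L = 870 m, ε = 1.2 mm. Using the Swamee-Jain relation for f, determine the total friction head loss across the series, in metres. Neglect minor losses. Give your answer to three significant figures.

Pipe 1: V = 0.8723 m/s, Re = 3.17×10^5, ε/D = 4.74×10^-6, f = 0.01429, h_1 = f(L/D)V²/2g = 2.902 m
Pipe 2: V = 0.3485 m/s, Re = 2.00×10^5, ε/D = 0.00211, f = 0.02480, h_2 = f(L/D)V²/2g = 0.2351 m
Series → Q common, losses add: H = Σh = 3.137 m

H ≈ 3.14 m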